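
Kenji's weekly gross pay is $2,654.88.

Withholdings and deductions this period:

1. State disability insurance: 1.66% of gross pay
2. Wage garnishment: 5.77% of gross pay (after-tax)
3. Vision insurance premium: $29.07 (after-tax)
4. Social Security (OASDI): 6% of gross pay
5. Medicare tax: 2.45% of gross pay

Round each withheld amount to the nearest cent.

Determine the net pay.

Medicare tax: $2,654.88 × 0.0245 = $65.04
Social Security (OASDI): $2,654.88 × 0.06 = $159.29
State disability insurance: $2,654.88 × 0.0166 = $44.07
Vision insurance premium: $29.07
Wage garnishment: $2,654.88 × 0.0577 = $153.19
Total deductions = $65.04 + $159.29 + $44.07 + $29.07 + $153.19 = $450.66
Net pay = $2,654.88 − $450.66 = $2,204.22

$2,204.22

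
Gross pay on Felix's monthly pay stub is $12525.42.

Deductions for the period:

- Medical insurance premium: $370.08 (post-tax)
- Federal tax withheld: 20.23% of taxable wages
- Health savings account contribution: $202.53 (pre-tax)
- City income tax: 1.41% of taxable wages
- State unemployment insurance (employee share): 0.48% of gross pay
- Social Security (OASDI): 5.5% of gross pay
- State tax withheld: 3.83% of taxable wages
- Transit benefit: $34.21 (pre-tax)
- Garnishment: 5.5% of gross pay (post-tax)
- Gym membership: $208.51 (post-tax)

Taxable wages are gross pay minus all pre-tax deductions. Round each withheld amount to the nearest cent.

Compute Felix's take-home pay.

Transit benefit: $34.21
Health savings account contribution: $202.53
Pre-tax total = $34.21 + $202.53 = $236.74
Taxable wages = $12525.42 − $236.74 = $12288.68
Federal tax withheld: $12288.68 × 0.2023 = $2486.00
City income tax: $12288.68 × 0.0141 = $173.27
State tax withheld: $12288.68 × 0.0383 = $470.66
Social Security (OASDI): $12525.42 × 0.055 = $688.90
State unemployment insurance (employee share): $12525.42 × 0.0048 = $60.12
Medical insurance premium: $370.08
Garnishment: $12525.42 × 0.055 = $688.90
Gym membership: $208.51
Total deductions = $34.21 + $202.53 + $2486.00 + $173.27 + $470.66 + $688.90 + $60.12 + $370.08 + $688.90 + $208.51 = $5383.18
Net pay = $12525.42 − $5383.18 = $7142.24

$7142.24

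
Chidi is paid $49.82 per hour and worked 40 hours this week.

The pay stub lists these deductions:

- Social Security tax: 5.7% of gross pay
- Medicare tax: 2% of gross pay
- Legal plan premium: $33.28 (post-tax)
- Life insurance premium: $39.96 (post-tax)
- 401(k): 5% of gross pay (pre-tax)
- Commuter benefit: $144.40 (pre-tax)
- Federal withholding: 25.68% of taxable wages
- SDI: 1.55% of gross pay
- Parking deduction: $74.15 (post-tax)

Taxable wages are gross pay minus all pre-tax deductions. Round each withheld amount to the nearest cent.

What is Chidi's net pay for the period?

$967.95

Gross pay: 40 × $49.82 = $1992.80
Commuter benefit: $144.40
401(k): $1992.80 × 0.05 = $99.64
Pre-tax total = $144.40 + $99.64 = $244.04
Taxable wages = $1992.80 − $244.04 = $1748.76
Federal withholding: $1748.76 × 0.2568 = $449.08
Social Security tax: $1992.80 × 0.057 = $113.59
Medicare tax: $1992.80 × 0.02 = $39.86
SDI: $1992.80 × 0.0155 = $30.89
Life insurance premium: $39.96
Legal plan premium: $33.28
Parking deduction: $74.15
Total deductions = $144.40 + $99.64 + $449.08 + $113.59 + $39.86 + $30.89 + $39.96 + $33.28 + $74.15 = $1024.85
Net pay = $1992.80 − $1024.85 = $967.95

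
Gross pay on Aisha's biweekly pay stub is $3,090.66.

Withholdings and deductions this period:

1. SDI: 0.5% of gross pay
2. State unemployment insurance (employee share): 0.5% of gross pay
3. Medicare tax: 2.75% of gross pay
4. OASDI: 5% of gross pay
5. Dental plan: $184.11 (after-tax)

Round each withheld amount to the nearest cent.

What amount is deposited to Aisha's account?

SDI: $3,090.66 × 0.005 = $15.45
OASDI: $3,090.66 × 0.05 = $154.53
Medicare tax: $3,090.66 × 0.0275 = $84.99
State unemployment insurance (employee share): $3,090.66 × 0.005 = $15.45
Dental plan: $184.11
Total deductions = $15.45 + $154.53 + $84.99 + $15.45 + $184.11 = $454.53
Net pay = $3,090.66 − $454.53 = $2,636.13

$2,636.13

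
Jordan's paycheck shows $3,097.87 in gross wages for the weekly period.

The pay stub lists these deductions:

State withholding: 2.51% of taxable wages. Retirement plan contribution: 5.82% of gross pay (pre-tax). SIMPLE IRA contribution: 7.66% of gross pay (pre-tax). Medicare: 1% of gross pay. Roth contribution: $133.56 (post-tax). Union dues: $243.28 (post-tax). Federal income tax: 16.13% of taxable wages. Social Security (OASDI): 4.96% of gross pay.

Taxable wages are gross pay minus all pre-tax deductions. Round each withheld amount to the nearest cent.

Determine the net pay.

Retirement plan contribution: $3,097.87 × 0.0582 = $180.30
SIMPLE IRA contribution: $3,097.87 × 0.0766 = $237.30
Pre-tax total = $180.30 + $237.30 = $417.60
Taxable wages = $3,097.87 − $417.60 = $2,680.27
Federal income tax: $2,680.27 × 0.1613 = $432.33
State withholding: $2,680.27 × 0.0251 = $67.27
Medicare: $3,097.87 × 0.01 = $30.98
Social Security (OASDI): $3,097.87 × 0.0496 = $153.65
Roth contribution: $133.56
Union dues: $243.28
Total deductions = $180.30 + $237.30 + $432.33 + $67.27 + $30.98 + $153.65 + $133.56 + $243.28 = $1,478.67
Net pay = $3,097.87 − $1,478.67 = $1,619.20

$1,619.20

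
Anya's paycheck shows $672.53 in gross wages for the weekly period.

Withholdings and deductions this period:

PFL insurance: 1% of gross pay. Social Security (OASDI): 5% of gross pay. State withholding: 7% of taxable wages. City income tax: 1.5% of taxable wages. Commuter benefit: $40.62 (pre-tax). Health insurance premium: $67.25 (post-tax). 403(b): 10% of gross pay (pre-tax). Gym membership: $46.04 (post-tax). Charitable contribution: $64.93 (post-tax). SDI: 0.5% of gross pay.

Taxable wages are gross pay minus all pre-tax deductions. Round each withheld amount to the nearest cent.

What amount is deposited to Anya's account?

$294.72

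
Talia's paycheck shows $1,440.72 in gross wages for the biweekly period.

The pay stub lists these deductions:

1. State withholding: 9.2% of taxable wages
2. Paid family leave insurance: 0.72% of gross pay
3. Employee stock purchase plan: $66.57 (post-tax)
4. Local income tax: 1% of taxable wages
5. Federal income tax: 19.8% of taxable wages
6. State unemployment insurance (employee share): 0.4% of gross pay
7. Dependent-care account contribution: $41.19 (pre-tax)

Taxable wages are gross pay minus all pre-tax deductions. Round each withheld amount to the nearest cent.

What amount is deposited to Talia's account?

$896.96

Dependent-care account contribution: $41.19
Taxable wages = $1,440.72 − $41.19 = $1,399.53
State withholding: $1,399.53 × 0.092 = $128.76
Federal income tax: $1,399.53 × 0.198 = $277.11
Local income tax: $1,399.53 × 0.01 = $14.00
Paid family leave insurance: $1,440.72 × 0.0072 = $10.37
State unemployment insurance (employee share): $1,440.72 × 0.004 = $5.76
Employee stock purchase plan: $66.57
Total deductions = $41.19 + $128.76 + $277.11 + $14.00 + $10.37 + $5.76 + $66.57 = $543.76
Net pay = $1,440.72 − $543.76 = $896.96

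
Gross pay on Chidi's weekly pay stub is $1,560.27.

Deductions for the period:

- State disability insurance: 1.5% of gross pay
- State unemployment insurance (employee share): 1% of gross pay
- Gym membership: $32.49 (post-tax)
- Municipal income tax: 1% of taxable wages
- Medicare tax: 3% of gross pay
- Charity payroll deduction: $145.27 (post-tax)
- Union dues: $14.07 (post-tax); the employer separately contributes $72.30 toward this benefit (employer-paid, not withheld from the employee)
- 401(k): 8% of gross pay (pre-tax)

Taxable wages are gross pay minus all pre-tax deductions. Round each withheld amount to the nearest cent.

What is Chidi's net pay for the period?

$1,143.46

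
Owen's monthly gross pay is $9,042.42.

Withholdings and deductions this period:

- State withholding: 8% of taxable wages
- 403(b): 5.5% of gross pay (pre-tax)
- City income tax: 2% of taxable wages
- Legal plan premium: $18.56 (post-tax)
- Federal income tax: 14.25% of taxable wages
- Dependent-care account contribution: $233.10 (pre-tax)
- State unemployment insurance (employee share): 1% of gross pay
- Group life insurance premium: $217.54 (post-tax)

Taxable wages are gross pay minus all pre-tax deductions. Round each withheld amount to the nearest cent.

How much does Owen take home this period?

Dependent-care account contribution: $233.10
403(b): $9,042.42 × 0.055 = $497.33
Pre-tax total = $233.10 + $497.33 = $730.43
Taxable wages = $9,042.42 − $730.43 = $8,311.99
State withholding: $8,311.99 × 0.08 = $664.96
City income tax: $8,311.99 × 0.02 = $166.24
Federal income tax: $8,311.99 × 0.1425 = $1,184.46
State unemployment insurance (employee share): $9,042.42 × 0.01 = $90.42
Legal plan premium: $18.56
Group life insurance premium: $217.54
Total deductions = $233.10 + $497.33 + $664.96 + $166.24 + $1,184.46 + $90.42 + $18.56 + $217.54 = $3,072.61
Net pay = $9,042.42 − $3,072.61 = $5,969.81

$5,969.81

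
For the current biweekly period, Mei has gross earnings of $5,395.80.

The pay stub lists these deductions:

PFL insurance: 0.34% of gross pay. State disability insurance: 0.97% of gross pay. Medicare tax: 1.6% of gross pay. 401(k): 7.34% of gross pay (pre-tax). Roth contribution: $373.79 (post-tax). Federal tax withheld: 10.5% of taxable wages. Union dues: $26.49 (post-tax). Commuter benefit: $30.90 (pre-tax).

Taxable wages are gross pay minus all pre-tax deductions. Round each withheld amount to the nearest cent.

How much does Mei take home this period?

Commuter benefit: $30.90
401(k): $5,395.80 × 0.0734 = $396.05
Pre-tax total = $30.90 + $396.05 = $426.95
Taxable wages = $5,395.80 − $426.95 = $4,968.85
Federal tax withheld: $4,968.85 × 0.105 = $521.73
Medicare tax: $5,395.80 × 0.016 = $86.33
PFL insurance: $5,395.80 × 0.0034 = $18.35
State disability insurance: $5,395.80 × 0.0097 = $52.34
Union dues: $26.49
Roth contribution: $373.79
Total deductions = $30.90 + $396.05 + $521.73 + $86.33 + $18.35 + $52.34 + $26.49 + $373.79 = $1,505.98
Net pay = $5,395.80 − $1,505.98 = $3,889.82

$3,889.82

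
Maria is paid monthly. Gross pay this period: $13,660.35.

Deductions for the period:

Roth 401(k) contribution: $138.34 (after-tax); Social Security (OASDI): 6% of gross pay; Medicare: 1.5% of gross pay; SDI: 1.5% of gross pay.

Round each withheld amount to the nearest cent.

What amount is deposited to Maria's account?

$12,292.57

Medicare: $13,660.35 × 0.015 = $204.91
SDI: $13,660.35 × 0.015 = $204.91
Social Security (OASDI): $13,660.35 × 0.06 = $819.62
Roth 401(k) contribution: $138.34
Total deductions = $204.91 + $204.91 + $819.62 + $138.34 = $1,367.78
Net pay = $13,660.35 − $1,367.78 = $12,292.57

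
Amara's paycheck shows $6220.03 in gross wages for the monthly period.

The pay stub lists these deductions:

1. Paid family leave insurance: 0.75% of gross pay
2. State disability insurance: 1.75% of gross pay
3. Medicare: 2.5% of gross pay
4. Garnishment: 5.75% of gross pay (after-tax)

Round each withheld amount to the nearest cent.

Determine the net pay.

Medicare: $6220.03 × 0.025 = $155.50
State disability insurance: $6220.03 × 0.0175 = $108.85
Paid family leave insurance: $6220.03 × 0.0075 = $46.65
Garnishment: $6220.03 × 0.0575 = $357.65
Total deductions = $155.50 + $108.85 + $46.65 + $357.65 = $668.65
Net pay = $6220.03 − $668.65 = $5551.38

$5551.38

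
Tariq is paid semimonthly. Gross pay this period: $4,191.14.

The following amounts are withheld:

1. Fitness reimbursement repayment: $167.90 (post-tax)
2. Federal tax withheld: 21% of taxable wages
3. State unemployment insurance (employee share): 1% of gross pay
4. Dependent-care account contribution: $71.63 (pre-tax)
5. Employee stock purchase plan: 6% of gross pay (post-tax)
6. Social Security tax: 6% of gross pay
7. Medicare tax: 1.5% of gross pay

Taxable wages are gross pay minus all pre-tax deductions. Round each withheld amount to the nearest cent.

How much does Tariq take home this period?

Dependent-care account contribution: $71.63
Taxable wages = $4,191.14 − $71.63 = $4,119.51
Federal tax withheld: $4,119.51 × 0.21 = $865.10
Medicare tax: $4,191.14 × 0.015 = $62.87
Social Security tax: $4,191.14 × 0.06 = $251.47
State unemployment insurance (employee share): $4,191.14 × 0.01 = $41.91
Fitness reimbursement repayment: $167.90
Employee stock purchase plan: $4,191.14 × 0.06 = $251.47
Total deductions = $71.63 + $865.10 + $62.87 + $251.47 + $41.91 + $167.90 + $251.47 = $1,712.35
Net pay = $4,191.14 − $1,712.35 = $2,478.79

$2,478.79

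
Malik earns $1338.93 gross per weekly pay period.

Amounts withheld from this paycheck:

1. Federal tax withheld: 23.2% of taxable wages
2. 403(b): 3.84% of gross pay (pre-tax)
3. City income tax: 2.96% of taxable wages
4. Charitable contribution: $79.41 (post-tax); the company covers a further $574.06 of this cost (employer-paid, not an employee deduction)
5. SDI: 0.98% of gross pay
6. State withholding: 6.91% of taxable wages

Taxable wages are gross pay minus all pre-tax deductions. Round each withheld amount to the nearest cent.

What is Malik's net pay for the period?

$769.21

403(b): $1338.93 × 0.0384 = $51.41
Taxable wages = $1338.93 − $51.41 = $1287.52
Federal tax withheld: $1287.52 × 0.232 = $298.70
City income tax: $1287.52 × 0.0296 = $38.11
State withholding: $1287.52 × 0.0691 = $88.97
SDI: $1338.93 × 0.0098 = $13.12
Charitable contribution: $79.41
(Employer's $574.06 toward charitable contribution is not withheld from the employee.)
Total deductions = $51.41 + $298.70 + $38.11 + $88.97 + $13.12 + $79.41 = $569.72
Net pay = $1338.93 − $569.72 = $769.21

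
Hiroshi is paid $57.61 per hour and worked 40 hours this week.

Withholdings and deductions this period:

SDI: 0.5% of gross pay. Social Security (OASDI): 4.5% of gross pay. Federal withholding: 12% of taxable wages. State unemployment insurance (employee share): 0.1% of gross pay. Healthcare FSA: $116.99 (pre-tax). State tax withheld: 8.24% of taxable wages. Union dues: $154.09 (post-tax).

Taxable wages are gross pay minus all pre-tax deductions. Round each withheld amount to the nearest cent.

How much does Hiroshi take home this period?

Gross pay: 40 × $57.61 = $2304.40
Healthcare FSA: $116.99
Taxable wages = $2304.40 − $116.99 = $2187.41
Federal withholding: $2187.41 × 0.12 = $262.49
State tax withheld: $2187.41 × 0.0824 = $180.24
Social Security (OASDI): $2304.40 × 0.045 = $103.70
State unemployment insurance (employee share): $2304.40 × 0.001 = $2.30
SDI: $2304.40 × 0.005 = $11.52
Union dues: $154.09
Total deductions = $116.99 + $262.49 + $180.24 + $103.70 + $2.30 + $11.52 + $154.09 = $831.33
Net pay = $2304.40 − $831.33 = $1473.07

$1473.07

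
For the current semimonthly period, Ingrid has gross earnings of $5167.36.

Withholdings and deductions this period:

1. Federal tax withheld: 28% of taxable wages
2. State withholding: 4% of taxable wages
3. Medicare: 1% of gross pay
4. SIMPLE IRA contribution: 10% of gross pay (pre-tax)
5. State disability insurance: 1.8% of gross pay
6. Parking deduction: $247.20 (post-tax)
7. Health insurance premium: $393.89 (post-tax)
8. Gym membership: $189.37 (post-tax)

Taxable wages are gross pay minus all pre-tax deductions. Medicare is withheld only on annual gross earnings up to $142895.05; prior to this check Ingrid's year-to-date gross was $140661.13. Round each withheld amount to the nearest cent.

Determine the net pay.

SIMPLE IRA contribution: $5167.36 × 0.1 = $516.74
Taxable wages = $5167.36 − $516.74 = $4650.62
Federal tax withheld: $4650.62 × 0.28 = $1302.17
State withholding: $4650.62 × 0.04 = $186.02
Medicare: only $142895.05 − $140661.13 = $2233.92 of this check is subject → $2233.92 × 0.01 = $22.34
State disability insurance: $5167.36 × 0.018 = $93.01
Parking deduction: $247.20
Gym membership: $189.37
Health insurance premium: $393.89
Total deductions = $516.74 + $1302.17 + $186.02 + $22.34 + $93.01 + $247.20 + $189.37 + $393.89 = $2950.74
Net pay = $5167.36 − $2950.74 = $2216.62

$2216.62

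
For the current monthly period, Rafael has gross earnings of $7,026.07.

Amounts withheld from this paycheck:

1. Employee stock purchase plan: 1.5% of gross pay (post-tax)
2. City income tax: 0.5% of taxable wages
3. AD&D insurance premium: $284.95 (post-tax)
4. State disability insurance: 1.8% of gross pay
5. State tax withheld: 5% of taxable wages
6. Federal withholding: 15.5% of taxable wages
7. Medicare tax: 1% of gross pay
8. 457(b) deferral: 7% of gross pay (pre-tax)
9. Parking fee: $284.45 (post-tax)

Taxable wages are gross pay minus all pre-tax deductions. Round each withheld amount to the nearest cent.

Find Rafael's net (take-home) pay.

457(b) deferral: $7,026.07 × 0.07 = $491.82
Taxable wages = $7,026.07 − $491.82 = $6,534.25
Federal withholding: $6,534.25 × 0.155 = $1,012.81
State tax withheld: $6,534.25 × 0.05 = $326.71
City income tax: $6,534.25 × 0.005 = $32.67
Medicare tax: $7,026.07 × 0.01 = $70.26
State disability insurance: $7,026.07 × 0.018 = $126.47
AD&D insurance premium: $284.95
Parking fee: $284.45
Employee stock purchase plan: $7,026.07 × 0.015 = $105.39
Total deductions = $491.82 + $1,012.81 + $326.71 + $32.67 + $70.26 + $126.47 + $284.95 + $284.45 + $105.39 = $2,735.53
Net pay = $7,026.07 − $2,735.53 = $4,290.54

$4,290.54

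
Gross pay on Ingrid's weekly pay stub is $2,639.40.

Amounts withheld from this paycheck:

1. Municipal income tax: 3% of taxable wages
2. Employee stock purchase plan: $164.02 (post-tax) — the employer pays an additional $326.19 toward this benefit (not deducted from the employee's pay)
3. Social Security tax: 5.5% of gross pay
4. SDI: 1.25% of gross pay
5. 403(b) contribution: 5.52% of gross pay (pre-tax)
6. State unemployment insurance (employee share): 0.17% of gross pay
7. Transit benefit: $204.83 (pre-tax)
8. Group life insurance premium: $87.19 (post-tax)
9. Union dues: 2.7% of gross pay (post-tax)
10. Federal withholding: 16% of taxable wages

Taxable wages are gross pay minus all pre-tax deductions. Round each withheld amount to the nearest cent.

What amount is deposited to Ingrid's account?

403(b) contribution: $2,639.40 × 0.0552 = $145.69
Transit benefit: $204.83
Pre-tax total = $145.69 + $204.83 = $350.52
Taxable wages = $2,639.40 − $350.52 = $2,288.88
Federal withholding: $2,288.88 × 0.16 = $366.22
Municipal income tax: $2,288.88 × 0.03 = $68.67
State unemployment insurance (employee share): $2,639.40 × 0.0017 = $4.49
Social Security tax: $2,639.40 × 0.055 = $145.17
SDI: $2,639.40 × 0.0125 = $32.99
Employee stock purchase plan: $164.02
Union dues: $2,639.40 × 0.027 = $71.26
Group life insurance premium: $87.19
(Employer's $326.19 toward employee stock purchase plan is not withheld from the employee.)
Total deductions = $145.69 + $204.83 + $366.22 + $68.67 + $4.49 + $145.17 + $32.99 + $164.02 + $71.26 + $87.19 = $1,290.53
Net pay = $2,639.40 − $1,290.53 = $1,348.87

$1,348.87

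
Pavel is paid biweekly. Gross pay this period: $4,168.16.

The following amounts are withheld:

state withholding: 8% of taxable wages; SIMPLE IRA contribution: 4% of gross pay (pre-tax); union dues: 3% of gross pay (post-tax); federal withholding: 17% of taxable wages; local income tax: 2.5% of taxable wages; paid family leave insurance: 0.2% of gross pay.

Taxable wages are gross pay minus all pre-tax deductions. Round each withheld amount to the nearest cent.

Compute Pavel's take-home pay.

SIMPLE IRA contribution: $4,168.16 × 0.04 = $166.73
Taxable wages = $4,168.16 − $166.73 = $4,001.43
Federal withholding: $4,001.43 × 0.17 = $680.24
Local income tax: $4,001.43 × 0.025 = $100.04
State withholding: $4,001.43 × 0.08 = $320.11
Paid family leave insurance: $4,168.16 × 0.002 = $8.34
Union dues: $4,168.16 × 0.03 = $125.04
Total deductions = $166.73 + $680.24 + $100.04 + $320.11 + $8.34 + $125.04 = $1,400.50
Net pay = $4,168.16 − $1,400.50 = $2,767.66

$2,767.66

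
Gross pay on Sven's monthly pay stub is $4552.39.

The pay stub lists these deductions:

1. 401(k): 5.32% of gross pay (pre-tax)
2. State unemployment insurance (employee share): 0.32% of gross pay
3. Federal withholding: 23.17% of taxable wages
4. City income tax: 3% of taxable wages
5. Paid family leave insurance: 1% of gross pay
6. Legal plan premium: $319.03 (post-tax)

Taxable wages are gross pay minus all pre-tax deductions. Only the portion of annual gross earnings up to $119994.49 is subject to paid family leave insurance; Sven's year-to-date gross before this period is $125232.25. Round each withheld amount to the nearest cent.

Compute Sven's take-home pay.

401(k): $4552.39 × 0.0532 = $242.19
Taxable wages = $4552.39 − $242.19 = $4310.20
Federal withholding: $4310.20 × 0.2317 = $998.67
City income tax: $4310.20 × 0.03 = $129.31
Paid family leave insurance: annual cap $119994.49 already reached (YTD $125232.25), so $0.00
State unemployment insurance (employee share): $4552.39 × 0.0032 = $14.57
Legal plan premium: $319.03
Total deductions = $242.19 + $998.67 + $129.31 + $0.00 + $14.57 + $319.03 = $1703.77
Net pay = $4552.39 − $1703.77 = $2848.62

$2848.62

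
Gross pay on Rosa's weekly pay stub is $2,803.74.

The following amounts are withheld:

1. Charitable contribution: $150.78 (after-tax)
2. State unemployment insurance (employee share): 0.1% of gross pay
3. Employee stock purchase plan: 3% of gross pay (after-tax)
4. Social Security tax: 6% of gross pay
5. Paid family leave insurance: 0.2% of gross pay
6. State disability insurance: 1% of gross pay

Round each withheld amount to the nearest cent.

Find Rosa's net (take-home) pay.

$2,364.18

Social Security tax: $2,803.74 × 0.06 = $168.22
State disability insurance: $2,803.74 × 0.01 = $28.04
Paid family leave insurance: $2,803.74 × 0.002 = $5.61
State unemployment insurance (employee share): $2,803.74 × 0.001 = $2.80
Charitable contribution: $150.78
Employee stock purchase plan: $2,803.74 × 0.03 = $84.11
Total deductions = $168.22 + $28.04 + $5.61 + $2.80 + $150.78 + $84.11 = $439.56
Net pay = $2,803.74 − $439.56 = $2,364.18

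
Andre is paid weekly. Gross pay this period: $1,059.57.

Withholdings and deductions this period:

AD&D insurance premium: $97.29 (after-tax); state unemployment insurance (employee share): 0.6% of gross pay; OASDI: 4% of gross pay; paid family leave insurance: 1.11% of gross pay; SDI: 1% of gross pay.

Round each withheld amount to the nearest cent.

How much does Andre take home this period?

OASDI: $1,059.57 × 0.04 = $42.38
SDI: $1,059.57 × 0.01 = $10.60
State unemployment insurance (employee share): $1,059.57 × 0.006 = $6.36
Paid family leave insurance: $1,059.57 × 0.0111 = $11.76
AD&D insurance premium: $97.29
Total deductions = $42.38 + $10.60 + $6.36 + $11.76 + $97.29 = $168.39
Net pay = $1,059.57 − $168.39 = $891.18

$891.18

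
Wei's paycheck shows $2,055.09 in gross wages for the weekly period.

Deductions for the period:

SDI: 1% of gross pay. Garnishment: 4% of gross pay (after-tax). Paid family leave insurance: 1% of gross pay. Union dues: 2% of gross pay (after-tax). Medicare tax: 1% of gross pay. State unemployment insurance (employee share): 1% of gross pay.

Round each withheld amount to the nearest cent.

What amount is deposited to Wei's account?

$1,849.59

Medicare tax: $2,055.09 × 0.01 = $20.55
Paid family leave insurance: $2,055.09 × 0.01 = $20.55
State unemployment insurance (employee share): $2,055.09 × 0.01 = $20.55
SDI: $2,055.09 × 0.01 = $20.55
Garnishment: $2,055.09 × 0.04 = $82.20
Union dues: $2,055.09 × 0.02 = $41.10
Total deductions = $20.55 + $20.55 + $20.55 + $20.55 + $82.20 + $41.10 = $205.50
Net pay = $2,055.09 − $205.50 = $1,849.59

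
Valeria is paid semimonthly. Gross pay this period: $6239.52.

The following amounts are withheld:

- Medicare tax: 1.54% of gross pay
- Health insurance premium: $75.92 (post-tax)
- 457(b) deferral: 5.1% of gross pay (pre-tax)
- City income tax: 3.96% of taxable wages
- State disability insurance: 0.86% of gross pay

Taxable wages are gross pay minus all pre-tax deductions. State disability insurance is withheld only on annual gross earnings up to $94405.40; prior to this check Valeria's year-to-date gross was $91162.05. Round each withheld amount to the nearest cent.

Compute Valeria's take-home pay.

457(b) deferral: $6239.52 × 0.051 = $318.22
Taxable wages = $6239.52 − $318.22 = $5921.30
City income tax: $5921.30 × 0.0396 = $234.48
State disability insurance: only $94405.40 − $91162.05 = $3243.35 of this check is subject → $3243.35 × 0.0086 = $27.89
Medicare tax: $6239.52 × 0.0154 = $96.09
Health insurance premium: $75.92
Total deductions = $318.22 + $234.48 + $27.89 + $96.09 + $75.92 = $752.60
Net pay = $6239.52 − $752.60 = $5486.92

$5486.92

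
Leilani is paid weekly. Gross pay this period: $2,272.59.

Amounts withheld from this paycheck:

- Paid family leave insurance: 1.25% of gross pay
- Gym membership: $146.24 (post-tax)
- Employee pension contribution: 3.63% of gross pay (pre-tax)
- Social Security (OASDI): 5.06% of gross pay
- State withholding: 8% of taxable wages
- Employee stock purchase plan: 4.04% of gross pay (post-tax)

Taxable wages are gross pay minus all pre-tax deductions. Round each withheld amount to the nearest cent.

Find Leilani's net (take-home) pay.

$1,633.43

Employee pension contribution: $2,272.59 × 0.0363 = $82.50
Taxable wages = $2,272.59 − $82.50 = $2,190.09
State withholding: $2,190.09 × 0.08 = $175.21
Paid family leave insurance: $2,272.59 × 0.0125 = $28.41
Social Security (OASDI): $2,272.59 × 0.0506 = $114.99
Gym membership: $146.24
Employee stock purchase plan: $2,272.59 × 0.0404 = $91.81
Total deductions = $82.50 + $175.21 + $28.41 + $114.99 + $146.24 + $91.81 = $639.16
Net pay = $2,272.59 − $639.16 = $1,633.43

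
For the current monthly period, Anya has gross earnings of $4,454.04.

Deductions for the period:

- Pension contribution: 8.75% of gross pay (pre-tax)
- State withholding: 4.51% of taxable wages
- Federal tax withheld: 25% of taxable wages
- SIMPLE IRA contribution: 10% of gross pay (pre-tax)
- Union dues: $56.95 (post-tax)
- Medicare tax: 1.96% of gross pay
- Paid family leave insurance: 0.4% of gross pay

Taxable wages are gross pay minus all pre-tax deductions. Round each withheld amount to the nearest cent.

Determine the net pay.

$2,388.90

SIMPLE IRA contribution: $4,454.04 × 0.1 = $445.40
Pension contribution: $4,454.04 × 0.0875 = $389.73
Pre-tax total = $445.40 + $389.73 = $835.13
Taxable wages = $4,454.04 − $835.13 = $3,618.91
Federal tax withheld: $3,618.91 × 0.25 = $904.73
State withholding: $3,618.91 × 0.0451 = $163.21
Paid family leave insurance: $4,454.04 × 0.004 = $17.82
Medicare tax: $4,454.04 × 0.0196 = $87.30
Union dues: $56.95
Total deductions = $445.40 + $389.73 + $904.73 + $163.21 + $17.82 + $87.30 + $56.95 = $2,065.14
Net pay = $4,454.04 − $2,065.14 = $2,388.90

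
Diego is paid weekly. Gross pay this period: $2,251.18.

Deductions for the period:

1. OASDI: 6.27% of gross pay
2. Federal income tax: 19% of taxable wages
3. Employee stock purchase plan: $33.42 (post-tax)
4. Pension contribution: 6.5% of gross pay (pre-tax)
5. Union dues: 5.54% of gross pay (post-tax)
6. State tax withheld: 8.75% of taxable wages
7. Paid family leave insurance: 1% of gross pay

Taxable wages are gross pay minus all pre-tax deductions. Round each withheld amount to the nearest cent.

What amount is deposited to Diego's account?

$1,198.96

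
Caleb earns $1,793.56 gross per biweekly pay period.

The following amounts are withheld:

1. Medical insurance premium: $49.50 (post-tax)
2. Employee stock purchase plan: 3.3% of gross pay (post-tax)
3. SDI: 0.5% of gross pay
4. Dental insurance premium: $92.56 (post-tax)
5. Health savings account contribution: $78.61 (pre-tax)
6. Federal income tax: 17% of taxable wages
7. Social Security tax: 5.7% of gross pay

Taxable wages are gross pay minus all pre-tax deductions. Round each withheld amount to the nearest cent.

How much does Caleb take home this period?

$1,110.96

Health savings account contribution: $78.61
Taxable wages = $1,793.56 − $78.61 = $1,714.95
Federal income tax: $1,714.95 × 0.17 = $291.54
Social Security tax: $1,793.56 × 0.057 = $102.23
SDI: $1,793.56 × 0.005 = $8.97
Dental insurance premium: $92.56
Employee stock purchase plan: $1,793.56 × 0.033 = $59.19
Medical insurance premium: $49.50
Total deductions = $78.61 + $291.54 + $102.23 + $8.97 + $92.56 + $59.19 + $49.50 = $682.60
Net pay = $1,793.56 − $682.60 = $1,110.96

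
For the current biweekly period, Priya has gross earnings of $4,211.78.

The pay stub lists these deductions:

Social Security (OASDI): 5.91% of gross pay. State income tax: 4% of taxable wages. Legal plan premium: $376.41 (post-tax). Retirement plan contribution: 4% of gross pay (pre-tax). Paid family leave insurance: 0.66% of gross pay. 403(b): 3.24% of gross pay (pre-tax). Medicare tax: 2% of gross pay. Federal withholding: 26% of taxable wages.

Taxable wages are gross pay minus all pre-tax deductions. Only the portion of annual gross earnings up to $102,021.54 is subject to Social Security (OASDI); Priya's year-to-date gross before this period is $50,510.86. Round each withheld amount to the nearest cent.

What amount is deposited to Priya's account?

$1,997.43

403(b): $4,211.78 × 0.0324 = $136.46
Retirement plan contribution: $4,211.78 × 0.04 = $168.47
Pre-tax total = $136.46 + $168.47 = $304.93
Taxable wages = $4,211.78 − $304.93 = $3,906.85
State income tax: $3,906.85 × 0.04 = $156.27
Federal withholding: $3,906.85 × 0.26 = $1,015.78
Paid family leave insurance: $4,211.78 × 0.0066 = $27.80
Medicare tax: $4,211.78 × 0.02 = $84.24
Social Security (OASDI): cap not yet reached, full $4,211.78 is subject → $4,211.78 × 0.0591 = $248.92
Legal plan premium: $376.41
Total deductions = $136.46 + $168.47 + $156.27 + $1,015.78 + $27.80 + $84.24 + $248.92 + $376.41 = $2,214.35
Net pay = $4,211.78 − $2,214.35 = $1,997.43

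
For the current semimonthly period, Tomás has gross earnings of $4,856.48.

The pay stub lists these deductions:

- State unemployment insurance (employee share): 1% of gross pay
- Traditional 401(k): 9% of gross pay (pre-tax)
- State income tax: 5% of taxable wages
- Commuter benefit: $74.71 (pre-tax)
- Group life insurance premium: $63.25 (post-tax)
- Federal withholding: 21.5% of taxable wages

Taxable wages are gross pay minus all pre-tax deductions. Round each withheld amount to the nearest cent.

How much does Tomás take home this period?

$3,081.54

Commuter benefit: $74.71
Traditional 401(k): $4,856.48 × 0.09 = $437.08
Pre-tax total = $74.71 + $437.08 = $511.79
Taxable wages = $4,856.48 − $511.79 = $4,344.69
Federal withholding: $4,344.69 × 0.215 = $934.11
State income tax: $4,344.69 × 0.05 = $217.23
State unemployment insurance (employee share): $4,856.48 × 0.01 = $48.56
Group life insurance premium: $63.25
Total deductions = $74.71 + $437.08 + $934.11 + $217.23 + $48.56 + $63.25 = $1,774.94
Net pay = $4,856.48 − $1,774.94 = $3,081.54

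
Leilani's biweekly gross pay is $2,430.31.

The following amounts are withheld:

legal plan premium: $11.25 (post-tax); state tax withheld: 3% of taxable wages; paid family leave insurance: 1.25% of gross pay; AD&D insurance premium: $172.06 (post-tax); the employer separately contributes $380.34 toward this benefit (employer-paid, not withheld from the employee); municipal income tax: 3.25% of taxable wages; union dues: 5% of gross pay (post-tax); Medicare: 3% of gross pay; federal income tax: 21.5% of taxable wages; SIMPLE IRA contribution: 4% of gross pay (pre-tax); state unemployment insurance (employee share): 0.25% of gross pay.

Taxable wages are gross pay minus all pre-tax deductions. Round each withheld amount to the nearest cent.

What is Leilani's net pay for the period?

$1,271.46

SIMPLE IRA contribution: $2,430.31 × 0.04 = $97.21
Taxable wages = $2,430.31 − $97.21 = $2,333.10
Federal income tax: $2,333.10 × 0.215 = $501.62
State tax withheld: $2,333.10 × 0.03 = $69.99
Municipal income tax: $2,333.10 × 0.0325 = $75.83
State unemployment insurance (employee share): $2,430.31 × 0.0025 = $6.08
Paid family leave insurance: $2,430.31 × 0.0125 = $30.38
Medicare: $2,430.31 × 0.03 = $72.91
Legal plan premium: $11.25
AD&D insurance premium: $172.06
Union dues: $2,430.31 × 0.05 = $121.52
(Employer's $380.34 toward AD&D insurance premium is not withheld from the employee.)
Total deductions = $97.21 + $501.62 + $69.99 + $75.83 + $6.08 + $30.38 + $72.91 + $11.25 + $172.06 + $121.52 = $1,158.85
Net pay = $2,430.31 − $1,158.85 = $1,271.46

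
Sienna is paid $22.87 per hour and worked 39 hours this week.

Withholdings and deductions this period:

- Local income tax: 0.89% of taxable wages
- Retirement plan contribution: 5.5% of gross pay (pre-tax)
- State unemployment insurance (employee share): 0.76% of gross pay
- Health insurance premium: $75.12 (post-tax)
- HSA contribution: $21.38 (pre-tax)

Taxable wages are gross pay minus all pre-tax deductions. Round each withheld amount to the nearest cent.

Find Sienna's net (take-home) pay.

Gross pay: 39 × $22.87 = $891.93
Retirement plan contribution: $891.93 × 0.055 = $49.06
HSA contribution: $21.38
Pre-tax total = $49.06 + $21.38 = $70.44
Taxable wages = $891.93 − $70.44 = $821.49
Local income tax: $821.49 × 0.0089 = $7.31
State unemployment insurance (employee share): $891.93 × 0.0076 = $6.78
Health insurance premium: $75.12
Total deductions = $49.06 + $21.38 + $7.31 + $6.78 + $75.12 = $159.65
Net pay = $891.93 − $159.65 = $732.28

$732.28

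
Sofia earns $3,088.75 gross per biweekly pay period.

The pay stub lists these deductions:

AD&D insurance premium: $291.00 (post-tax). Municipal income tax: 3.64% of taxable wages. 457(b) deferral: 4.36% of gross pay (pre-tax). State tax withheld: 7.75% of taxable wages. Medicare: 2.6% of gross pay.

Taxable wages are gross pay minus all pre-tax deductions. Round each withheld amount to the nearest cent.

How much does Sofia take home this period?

457(b) deferral: $3,088.75 × 0.0436 = $134.67
Taxable wages = $3,088.75 − $134.67 = $2,954.08
Municipal income tax: $2,954.08 × 0.0364 = $107.53
State tax withheld: $2,954.08 × 0.0775 = $228.94
Medicare: $3,088.75 × 0.026 = $80.31
AD&D insurance premium: $291.00
Total deductions = $134.67 + $107.53 + $228.94 + $80.31 + $291.00 = $842.45
Net pay = $3,088.75 − $842.45 = $2,246.30

$2,246.30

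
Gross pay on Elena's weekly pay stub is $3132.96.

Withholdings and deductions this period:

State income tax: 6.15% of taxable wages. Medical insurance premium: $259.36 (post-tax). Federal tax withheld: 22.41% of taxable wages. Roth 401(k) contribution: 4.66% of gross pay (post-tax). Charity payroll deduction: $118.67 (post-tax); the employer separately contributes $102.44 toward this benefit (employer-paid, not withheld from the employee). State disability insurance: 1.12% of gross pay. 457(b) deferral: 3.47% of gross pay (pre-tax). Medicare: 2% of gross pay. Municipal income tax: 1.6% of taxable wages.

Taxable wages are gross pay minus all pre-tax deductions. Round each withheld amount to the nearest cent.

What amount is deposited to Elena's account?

$1490.36

457(b) deferral: $3132.96 × 0.0347 = $108.71
Taxable wages = $3132.96 − $108.71 = $3024.25
State income tax: $3024.25 × 0.0615 = $185.99
Municipal income tax: $3024.25 × 0.016 = $48.39
Federal tax withheld: $3024.25 × 0.2241 = $677.73
State disability insurance: $3132.96 × 0.0112 = $35.09
Medicare: $3132.96 × 0.02 = $62.66
Charity payroll deduction: $118.67
Medical insurance premium: $259.36
Roth 401(k) contribution: $3132.96 × 0.0466 = $146.00
(Employer's $102.44 toward charity payroll deduction is not withheld from the employee.)
Total deductions = $108.71 + $185.99 + $48.39 + $677.73 + $35.09 + $62.66 + $118.67 + $259.36 + $146.00 = $1642.60
Net pay = $3132.96 − $1642.60 = $1490.36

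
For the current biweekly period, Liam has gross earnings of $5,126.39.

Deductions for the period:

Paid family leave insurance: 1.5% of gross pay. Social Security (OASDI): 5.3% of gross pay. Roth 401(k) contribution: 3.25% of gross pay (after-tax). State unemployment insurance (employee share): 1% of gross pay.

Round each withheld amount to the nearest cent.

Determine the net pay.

$4,559.92

Social Security (OASDI): $5,126.39 × 0.053 = $271.70
State unemployment insurance (employee share): $5,126.39 × 0.01 = $51.26
Paid family leave insurance: $5,126.39 × 0.015 = $76.90
Roth 401(k) contribution: $5,126.39 × 0.0325 = $166.61
Total deductions = $271.70 + $51.26 + $76.90 + $166.61 = $566.47
Net pay = $5,126.39 − $566.47 = $4,559.92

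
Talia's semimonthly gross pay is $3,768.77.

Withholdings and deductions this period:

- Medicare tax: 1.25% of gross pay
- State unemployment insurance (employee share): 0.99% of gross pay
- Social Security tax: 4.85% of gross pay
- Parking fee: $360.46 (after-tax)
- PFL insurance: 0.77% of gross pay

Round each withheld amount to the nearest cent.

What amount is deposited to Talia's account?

State unemployment insurance (employee share): $3,768.77 × 0.0099 = $37.31
PFL insurance: $3,768.77 × 0.0077 = $29.02
Social Security tax: $3,768.77 × 0.0485 = $182.79
Medicare tax: $3,768.77 × 0.0125 = $47.11
Parking fee: $360.46
Total deductions = $37.31 + $29.02 + $182.79 + $47.11 + $360.46 = $656.69
Net pay = $3,768.77 − $656.69 = $3,112.08

$3,112.08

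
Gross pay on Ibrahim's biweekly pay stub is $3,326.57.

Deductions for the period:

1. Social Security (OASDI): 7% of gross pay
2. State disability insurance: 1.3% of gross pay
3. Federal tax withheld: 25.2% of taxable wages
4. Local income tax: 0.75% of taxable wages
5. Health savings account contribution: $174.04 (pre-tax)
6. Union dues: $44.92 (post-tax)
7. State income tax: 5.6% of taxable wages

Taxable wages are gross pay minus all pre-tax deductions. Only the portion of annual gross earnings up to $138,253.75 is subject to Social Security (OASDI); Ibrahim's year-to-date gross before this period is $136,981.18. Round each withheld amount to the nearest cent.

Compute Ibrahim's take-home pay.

$1,980.66

Health savings account contribution: $174.04
Taxable wages = $3,326.57 − $174.04 = $3,152.53
Federal tax withheld: $3,152.53 × 0.252 = $794.44
Local income tax: $3,152.53 × 0.0075 = $23.64
State income tax: $3,152.53 × 0.056 = $176.54
State disability insurance: $3,326.57 × 0.013 = $43.25
Social Security (OASDI): only $138,253.75 − $136,981.18 = $1,272.57 of this check is subject → $1,272.57 × 0.07 = $89.08
Union dues: $44.92
Total deductions = $174.04 + $794.44 + $23.64 + $176.54 + $43.25 + $89.08 + $44.92 = $1,345.91
Net pay = $3,326.57 − $1,345.91 = $1,980.66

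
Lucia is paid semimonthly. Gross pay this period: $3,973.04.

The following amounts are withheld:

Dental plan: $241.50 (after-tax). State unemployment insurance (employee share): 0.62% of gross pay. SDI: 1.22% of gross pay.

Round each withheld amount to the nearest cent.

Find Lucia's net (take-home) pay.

$3,658.44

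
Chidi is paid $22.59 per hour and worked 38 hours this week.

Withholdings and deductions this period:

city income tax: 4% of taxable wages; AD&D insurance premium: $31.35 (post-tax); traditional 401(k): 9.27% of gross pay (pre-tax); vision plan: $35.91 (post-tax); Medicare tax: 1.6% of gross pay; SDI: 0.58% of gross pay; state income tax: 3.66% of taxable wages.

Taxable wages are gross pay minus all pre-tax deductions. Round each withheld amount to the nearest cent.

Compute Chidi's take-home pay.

$633.21

Gross pay: 38 × $22.59 = $858.42
Traditional 401(k): $858.42 × 0.0927 = $79.58
Taxable wages = $858.42 − $79.58 = $778.84
State income tax: $778.84 × 0.0366 = $28.51
City income tax: $778.84 × 0.04 = $31.15
SDI: $858.42 × 0.0058 = $4.98
Medicare tax: $858.42 × 0.016 = $13.73
AD&D insurance premium: $31.35
Vision plan: $35.91
Total deductions = $79.58 + $28.51 + $31.15 + $4.98 + $13.73 + $31.35 + $35.91 = $225.21
Net pay = $858.42 − $225.21 = $633.21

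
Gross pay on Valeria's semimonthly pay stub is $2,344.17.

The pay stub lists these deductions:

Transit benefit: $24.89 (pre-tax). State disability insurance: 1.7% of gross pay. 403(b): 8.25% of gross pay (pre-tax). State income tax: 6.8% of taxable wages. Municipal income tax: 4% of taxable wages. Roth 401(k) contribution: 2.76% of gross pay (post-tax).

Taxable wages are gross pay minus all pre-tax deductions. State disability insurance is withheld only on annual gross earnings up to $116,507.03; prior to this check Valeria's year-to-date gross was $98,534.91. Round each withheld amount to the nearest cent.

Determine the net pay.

$1,791.74

403(b): $2,344.17 × 0.0825 = $193.39
Transit benefit: $24.89
Pre-tax total = $193.39 + $24.89 = $218.28
Taxable wages = $2,344.17 − $218.28 = $2,125.89
State income tax: $2,125.89 × 0.068 = $144.56
Municipal income tax: $2,125.89 × 0.04 = $85.04
State disability insurance: cap not yet reached, full $2,344.17 is subject → $2,344.17 × 0.017 = $39.85
Roth 401(k) contribution: $2,344.17 × 0.0276 = $64.70
Total deductions = $193.39 + $24.89 + $144.56 + $85.04 + $39.85 + $64.70 = $552.43
Net pay = $2,344.17 − $552.43 = $1,791.74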